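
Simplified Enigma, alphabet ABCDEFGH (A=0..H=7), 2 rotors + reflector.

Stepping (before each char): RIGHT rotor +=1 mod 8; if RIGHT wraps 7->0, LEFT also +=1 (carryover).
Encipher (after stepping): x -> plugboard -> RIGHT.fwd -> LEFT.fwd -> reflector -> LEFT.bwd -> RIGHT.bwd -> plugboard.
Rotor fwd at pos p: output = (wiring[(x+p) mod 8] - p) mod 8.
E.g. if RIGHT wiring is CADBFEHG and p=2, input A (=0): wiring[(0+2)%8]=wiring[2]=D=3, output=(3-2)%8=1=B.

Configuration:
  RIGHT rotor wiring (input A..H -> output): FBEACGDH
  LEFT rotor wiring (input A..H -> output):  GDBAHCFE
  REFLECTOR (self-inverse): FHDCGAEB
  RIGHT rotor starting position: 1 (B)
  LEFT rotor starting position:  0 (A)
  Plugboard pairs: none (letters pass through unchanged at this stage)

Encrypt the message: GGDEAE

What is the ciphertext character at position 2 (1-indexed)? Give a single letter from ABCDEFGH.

Char 1 ('G'): step: R->2, L=0; G->plug->G->R->D->L->A->refl->F->L'->G->R'->B->plug->B
Char 2 ('G'): step: R->3, L=0; G->plug->G->R->G->L->F->refl->A->L'->D->R'->C->plug->C

C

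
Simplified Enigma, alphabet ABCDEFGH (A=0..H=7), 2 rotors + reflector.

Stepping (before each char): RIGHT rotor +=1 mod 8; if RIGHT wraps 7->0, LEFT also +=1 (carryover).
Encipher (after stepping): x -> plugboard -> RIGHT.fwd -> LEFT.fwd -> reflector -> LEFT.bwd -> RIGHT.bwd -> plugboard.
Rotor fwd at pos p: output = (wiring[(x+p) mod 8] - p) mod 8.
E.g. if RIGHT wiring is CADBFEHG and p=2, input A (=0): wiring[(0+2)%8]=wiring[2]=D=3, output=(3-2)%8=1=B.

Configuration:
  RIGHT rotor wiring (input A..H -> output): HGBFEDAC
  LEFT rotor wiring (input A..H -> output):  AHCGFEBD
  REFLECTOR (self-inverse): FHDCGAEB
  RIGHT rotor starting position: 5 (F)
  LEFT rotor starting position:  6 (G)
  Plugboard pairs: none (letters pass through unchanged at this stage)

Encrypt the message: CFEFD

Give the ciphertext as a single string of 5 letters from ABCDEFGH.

Char 1 ('C'): step: R->6, L=6; C->plug->C->R->B->L->F->refl->A->L'->F->R'->H->plug->H
Char 2 ('F'): step: R->7, L=6; F->plug->F->R->F->L->A->refl->F->L'->B->R'->H->plug->H
Char 3 ('E'): step: R->0, L->7 (L advanced); E->plug->E->R->E->L->H->refl->B->L'->B->R'->C->plug->C
Char 4 ('F'): step: R->1, L=7; F->plug->F->R->H->L->C->refl->D->L'->D->R'->D->plug->D
Char 5 ('D'): step: R->2, L=7; D->plug->D->R->B->L->B->refl->H->L'->E->R'->H->plug->H

Answer: HHCDH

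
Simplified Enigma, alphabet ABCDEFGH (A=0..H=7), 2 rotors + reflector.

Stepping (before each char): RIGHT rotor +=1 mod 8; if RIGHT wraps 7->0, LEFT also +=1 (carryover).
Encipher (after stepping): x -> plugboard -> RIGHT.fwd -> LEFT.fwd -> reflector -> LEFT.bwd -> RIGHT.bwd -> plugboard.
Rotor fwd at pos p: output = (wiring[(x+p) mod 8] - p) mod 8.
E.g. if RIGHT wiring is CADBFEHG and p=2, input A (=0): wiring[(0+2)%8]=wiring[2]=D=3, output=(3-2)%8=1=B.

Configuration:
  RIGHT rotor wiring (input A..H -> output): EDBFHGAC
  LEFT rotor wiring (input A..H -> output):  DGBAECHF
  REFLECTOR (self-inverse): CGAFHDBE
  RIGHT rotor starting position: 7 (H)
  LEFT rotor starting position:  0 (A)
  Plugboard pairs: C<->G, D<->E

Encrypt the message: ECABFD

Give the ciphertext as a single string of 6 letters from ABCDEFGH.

Char 1 ('E'): step: R->0, L->1 (L advanced); E->plug->D->R->F->L->G->refl->B->L'->E->R'->A->plug->A
Char 2 ('C'): step: R->1, L=1; C->plug->G->R->B->L->A->refl->C->L'->H->R'->F->plug->F
Char 3 ('A'): step: R->2, L=1; A->plug->A->R->H->L->C->refl->A->L'->B->R'->H->plug->H
Char 4 ('B'): step: R->3, L=1; B->plug->B->R->E->L->B->refl->G->L'->F->R'->D->plug->E
Char 5 ('F'): step: R->4, L=1; F->plug->F->R->H->L->C->refl->A->L'->B->R'->H->plug->H
Char 6 ('D'): step: R->5, L=1; D->plug->E->R->G->L->E->refl->H->L'->C->R'->H->plug->H

Answer: AFHEHH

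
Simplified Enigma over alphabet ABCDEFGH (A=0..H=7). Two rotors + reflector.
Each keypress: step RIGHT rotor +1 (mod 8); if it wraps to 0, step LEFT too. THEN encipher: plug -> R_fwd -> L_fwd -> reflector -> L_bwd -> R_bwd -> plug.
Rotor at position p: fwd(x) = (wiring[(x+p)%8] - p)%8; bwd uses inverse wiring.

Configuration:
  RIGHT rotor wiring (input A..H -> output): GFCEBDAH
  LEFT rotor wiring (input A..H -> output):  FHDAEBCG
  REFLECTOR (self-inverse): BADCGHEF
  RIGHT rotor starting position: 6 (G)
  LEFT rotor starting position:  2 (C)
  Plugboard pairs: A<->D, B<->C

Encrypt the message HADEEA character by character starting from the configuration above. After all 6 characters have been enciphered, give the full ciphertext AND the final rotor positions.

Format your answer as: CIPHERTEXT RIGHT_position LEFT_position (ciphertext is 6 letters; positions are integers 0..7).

Char 1 ('H'): step: R->7, L=2; H->plug->H->R->B->L->G->refl->E->L'->F->R'->E->plug->E
Char 2 ('A'): step: R->0, L->3 (L advanced); A->plug->D->R->E->L->D->refl->C->L'->F->R'->B->plug->C
Char 3 ('D'): step: R->1, L=3; D->plug->A->R->E->L->D->refl->C->L'->F->R'->H->plug->H
Char 4 ('E'): step: R->2, L=3; E->plug->E->R->G->L->E->refl->G->L'->C->R'->B->plug->C
Char 5 ('E'): step: R->3, L=3; E->plug->E->R->E->L->D->refl->C->L'->F->R'->D->plug->A
Char 6 ('A'): step: R->4, L=3; A->plug->D->R->D->L->H->refl->F->L'->A->R'->H->plug->H
Final: ciphertext=ECHCAH, RIGHT=4, LEFT=3

Answer: ECHCAH 4 3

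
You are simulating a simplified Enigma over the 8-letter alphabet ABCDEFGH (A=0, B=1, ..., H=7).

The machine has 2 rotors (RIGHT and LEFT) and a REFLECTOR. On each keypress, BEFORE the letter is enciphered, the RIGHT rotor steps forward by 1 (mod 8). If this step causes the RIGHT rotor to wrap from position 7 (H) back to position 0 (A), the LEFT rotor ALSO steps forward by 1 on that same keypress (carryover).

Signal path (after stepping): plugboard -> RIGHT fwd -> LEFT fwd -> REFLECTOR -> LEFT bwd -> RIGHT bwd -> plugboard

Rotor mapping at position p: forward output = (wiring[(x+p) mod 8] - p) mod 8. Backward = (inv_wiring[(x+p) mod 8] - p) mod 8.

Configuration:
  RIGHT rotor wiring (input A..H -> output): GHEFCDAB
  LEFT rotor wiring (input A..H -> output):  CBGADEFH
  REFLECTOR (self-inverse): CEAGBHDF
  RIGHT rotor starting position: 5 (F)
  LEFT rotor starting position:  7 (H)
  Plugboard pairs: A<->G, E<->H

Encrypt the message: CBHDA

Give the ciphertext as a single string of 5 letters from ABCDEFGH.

Char 1 ('C'): step: R->6, L=7; C->plug->C->R->A->L->A->refl->C->L'->C->R'->A->plug->G
Char 2 ('B'): step: R->7, L=7; B->plug->B->R->H->L->G->refl->D->L'->B->R'->H->plug->E
Char 3 ('H'): step: R->0, L->0 (L advanced); H->plug->E->R->C->L->G->refl->D->L'->E->R'->C->plug->C
Char 4 ('D'): step: R->1, L=0; D->plug->D->R->B->L->B->refl->E->L'->F->R'->H->plug->E
Char 5 ('A'): step: R->2, L=0; A->plug->G->R->E->L->D->refl->G->L'->C->R'->A->plug->G

Answer: GECEG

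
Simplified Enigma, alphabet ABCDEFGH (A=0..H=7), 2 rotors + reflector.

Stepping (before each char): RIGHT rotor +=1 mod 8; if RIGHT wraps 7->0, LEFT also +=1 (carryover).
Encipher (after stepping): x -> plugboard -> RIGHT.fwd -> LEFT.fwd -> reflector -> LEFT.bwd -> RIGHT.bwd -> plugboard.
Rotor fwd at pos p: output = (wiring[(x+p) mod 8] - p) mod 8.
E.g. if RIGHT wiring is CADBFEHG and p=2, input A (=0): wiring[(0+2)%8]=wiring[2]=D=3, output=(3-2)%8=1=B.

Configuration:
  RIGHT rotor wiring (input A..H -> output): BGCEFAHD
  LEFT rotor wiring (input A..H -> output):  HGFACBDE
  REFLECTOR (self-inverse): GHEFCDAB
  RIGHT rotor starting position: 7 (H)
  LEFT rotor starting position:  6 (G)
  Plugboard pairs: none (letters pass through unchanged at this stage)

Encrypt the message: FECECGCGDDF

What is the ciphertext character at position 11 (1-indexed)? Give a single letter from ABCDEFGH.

Char 1 ('F'): step: R->0, L->7 (L advanced); F->plug->F->R->A->L->F->refl->D->L'->F->R'->E->plug->E
Char 2 ('E'): step: R->1, L=7; E->plug->E->R->H->L->E->refl->C->L'->G->R'->F->plug->F
Char 3 ('C'): step: R->2, L=7; C->plug->C->R->D->L->G->refl->A->L'->B->R'->F->plug->F
Char 4 ('E'): step: R->3, L=7; E->plug->E->R->A->L->F->refl->D->L'->F->R'->C->plug->C
Char 5 ('C'): step: R->4, L=7; C->plug->C->R->D->L->G->refl->A->L'->B->R'->A->plug->A
Char 6 ('G'): step: R->5, L=7; G->plug->G->R->H->L->E->refl->C->L'->G->R'->C->plug->C
Char 7 ('C'): step: R->6, L=7; C->plug->C->R->D->L->G->refl->A->L'->B->R'->A->plug->A
Char 8 ('G'): step: R->7, L=7; G->plug->G->R->B->L->A->refl->G->L'->D->R'->D->plug->D
Char 9 ('D'): step: R->0, L->0 (L advanced); D->plug->D->R->E->L->C->refl->E->L'->H->R'->G->plug->G
Char 10 ('D'): step: R->1, L=0; D->plug->D->R->E->L->C->refl->E->L'->H->R'->E->plug->E
Char 11 ('F'): step: R->2, L=0; F->plug->F->R->B->L->G->refl->A->L'->D->R'->C->plug->C

C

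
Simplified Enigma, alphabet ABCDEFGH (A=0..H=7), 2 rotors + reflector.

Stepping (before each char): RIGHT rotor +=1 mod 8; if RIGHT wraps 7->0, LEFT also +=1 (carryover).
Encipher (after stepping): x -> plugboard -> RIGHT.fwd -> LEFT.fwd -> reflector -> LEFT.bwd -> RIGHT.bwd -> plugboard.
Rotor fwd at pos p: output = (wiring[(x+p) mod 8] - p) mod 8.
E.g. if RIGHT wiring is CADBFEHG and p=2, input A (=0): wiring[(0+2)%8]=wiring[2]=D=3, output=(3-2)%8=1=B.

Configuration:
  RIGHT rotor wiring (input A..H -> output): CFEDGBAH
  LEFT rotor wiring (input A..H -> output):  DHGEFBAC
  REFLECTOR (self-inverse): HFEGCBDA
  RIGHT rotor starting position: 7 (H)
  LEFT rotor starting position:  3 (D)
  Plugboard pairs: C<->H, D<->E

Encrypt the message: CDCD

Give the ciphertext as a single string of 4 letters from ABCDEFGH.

Char 1 ('C'): step: R->0, L->4 (L advanced); C->plug->H->R->H->L->A->refl->H->L'->E->R'->C->plug->H
Char 2 ('D'): step: R->1, L=4; D->plug->E->R->A->L->B->refl->F->L'->B->R'->H->plug->C
Char 3 ('C'): step: R->2, L=4; C->plug->H->R->D->L->G->refl->D->L'->F->R'->F->plug->F
Char 4 ('D'): step: R->3, L=4; D->plug->E->R->E->L->H->refl->A->L'->H->R'->F->plug->F

Answer: HCFF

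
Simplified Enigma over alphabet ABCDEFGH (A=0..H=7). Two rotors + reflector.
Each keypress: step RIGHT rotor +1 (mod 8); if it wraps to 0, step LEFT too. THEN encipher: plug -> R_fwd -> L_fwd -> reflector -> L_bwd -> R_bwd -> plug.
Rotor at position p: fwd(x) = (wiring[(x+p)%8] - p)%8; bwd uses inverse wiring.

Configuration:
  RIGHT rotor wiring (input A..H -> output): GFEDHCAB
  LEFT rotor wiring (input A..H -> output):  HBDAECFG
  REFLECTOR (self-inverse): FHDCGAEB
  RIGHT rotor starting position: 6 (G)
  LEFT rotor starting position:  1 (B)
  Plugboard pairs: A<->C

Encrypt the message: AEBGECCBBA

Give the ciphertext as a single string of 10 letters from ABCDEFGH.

Answer: FGDCFBDEFD

Derivation:
Char 1 ('A'): step: R->7, L=1; A->plug->C->R->G->L->F->refl->A->L'->A->R'->F->plug->F
Char 2 ('E'): step: R->0, L->2 (L advanced); E->plug->E->R->H->L->H->refl->B->L'->A->R'->G->plug->G
Char 3 ('B'): step: R->1, L=2; B->plug->B->R->D->L->A->refl->F->L'->G->R'->D->plug->D
Char 4 ('G'): step: R->2, L=2; G->plug->G->R->E->L->D->refl->C->L'->C->R'->A->plug->C
Char 5 ('E'): step: R->3, L=2; E->plug->E->R->G->L->F->refl->A->L'->D->R'->F->plug->F
Char 6 ('C'): step: R->4, L=2; C->plug->A->R->D->L->A->refl->F->L'->G->R'->B->plug->B
Char 7 ('C'): step: R->5, L=2; C->plug->A->R->F->L->E->refl->G->L'->B->R'->D->plug->D
Char 8 ('B'): step: R->6, L=2; B->plug->B->R->D->L->A->refl->F->L'->G->R'->E->plug->E
Char 9 ('B'): step: R->7, L=2; B->plug->B->R->H->L->H->refl->B->L'->A->R'->F->plug->F
Char 10 ('A'): step: R->0, L->3 (L advanced); A->plug->C->R->E->L->D->refl->C->L'->D->R'->D->plug->D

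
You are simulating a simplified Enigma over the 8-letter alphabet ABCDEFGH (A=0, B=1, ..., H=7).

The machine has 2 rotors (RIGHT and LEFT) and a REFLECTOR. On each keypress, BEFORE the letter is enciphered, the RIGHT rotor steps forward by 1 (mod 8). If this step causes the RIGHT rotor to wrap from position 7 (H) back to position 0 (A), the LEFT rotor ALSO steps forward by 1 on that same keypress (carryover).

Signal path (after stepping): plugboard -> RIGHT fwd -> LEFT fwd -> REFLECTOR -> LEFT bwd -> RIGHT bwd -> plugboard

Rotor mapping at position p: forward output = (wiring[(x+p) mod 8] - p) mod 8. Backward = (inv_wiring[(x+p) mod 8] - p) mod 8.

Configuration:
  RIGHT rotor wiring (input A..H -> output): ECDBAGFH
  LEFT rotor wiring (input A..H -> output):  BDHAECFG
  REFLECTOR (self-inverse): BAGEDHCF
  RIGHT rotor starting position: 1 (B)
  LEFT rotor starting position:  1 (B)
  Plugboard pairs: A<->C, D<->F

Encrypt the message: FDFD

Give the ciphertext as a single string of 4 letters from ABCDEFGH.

Char 1 ('F'): step: R->2, L=1; F->plug->D->R->E->L->B->refl->A->L'->H->R'->B->plug->B
Char 2 ('D'): step: R->3, L=1; D->plug->F->R->B->L->G->refl->C->L'->A->R'->H->plug->H
Char 3 ('F'): step: R->4, L=1; F->plug->D->R->D->L->D->refl->E->L'->F->R'->H->plug->H
Char 4 ('D'): step: R->5, L=1; D->plug->F->R->G->L->F->refl->H->L'->C->R'->C->plug->A

Answer: BHHA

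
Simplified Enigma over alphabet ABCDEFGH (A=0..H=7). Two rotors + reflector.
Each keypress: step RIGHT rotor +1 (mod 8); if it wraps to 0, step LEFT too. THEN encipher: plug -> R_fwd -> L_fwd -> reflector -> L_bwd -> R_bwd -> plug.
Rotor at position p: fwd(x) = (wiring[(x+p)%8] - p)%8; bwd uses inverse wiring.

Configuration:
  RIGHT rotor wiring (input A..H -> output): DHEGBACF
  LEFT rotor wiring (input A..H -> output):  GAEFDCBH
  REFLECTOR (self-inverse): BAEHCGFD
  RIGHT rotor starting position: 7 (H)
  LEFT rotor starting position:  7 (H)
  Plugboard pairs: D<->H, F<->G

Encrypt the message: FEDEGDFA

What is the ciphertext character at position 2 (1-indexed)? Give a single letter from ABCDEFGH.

Char 1 ('F'): step: R->0, L->0 (L advanced); F->plug->G->R->C->L->E->refl->C->L'->F->R'->H->plug->D
Char 2 ('E'): step: R->1, L=0; E->plug->E->R->H->L->H->refl->D->L'->E->R'->G->plug->F

F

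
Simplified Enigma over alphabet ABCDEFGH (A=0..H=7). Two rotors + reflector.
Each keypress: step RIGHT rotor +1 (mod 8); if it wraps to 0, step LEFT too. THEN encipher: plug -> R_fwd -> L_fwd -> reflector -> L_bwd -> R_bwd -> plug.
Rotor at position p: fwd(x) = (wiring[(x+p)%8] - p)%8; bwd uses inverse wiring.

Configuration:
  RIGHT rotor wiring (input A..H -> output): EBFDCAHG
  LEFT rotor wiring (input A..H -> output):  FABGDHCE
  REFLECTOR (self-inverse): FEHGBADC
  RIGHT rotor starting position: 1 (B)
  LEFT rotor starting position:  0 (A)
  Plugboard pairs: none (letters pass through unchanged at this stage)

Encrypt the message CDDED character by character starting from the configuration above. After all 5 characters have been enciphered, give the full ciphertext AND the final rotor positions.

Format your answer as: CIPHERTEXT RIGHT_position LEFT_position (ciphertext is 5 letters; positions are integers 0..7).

Answer: BEHAG 6 0

Derivation:
Char 1 ('C'): step: R->2, L=0; C->plug->C->R->A->L->F->refl->A->L'->B->R'->B->plug->B
Char 2 ('D'): step: R->3, L=0; D->plug->D->R->E->L->D->refl->G->L'->D->R'->E->plug->E
Char 3 ('D'): step: R->4, L=0; D->plug->D->R->C->L->B->refl->E->L'->H->R'->H->plug->H
Char 4 ('E'): step: R->5, L=0; E->plug->E->R->E->L->D->refl->G->L'->D->R'->A->plug->A
Char 5 ('D'): step: R->6, L=0; D->plug->D->R->D->L->G->refl->D->L'->E->R'->G->plug->G
Final: ciphertext=BEHAG, RIGHT=6, LEFT=0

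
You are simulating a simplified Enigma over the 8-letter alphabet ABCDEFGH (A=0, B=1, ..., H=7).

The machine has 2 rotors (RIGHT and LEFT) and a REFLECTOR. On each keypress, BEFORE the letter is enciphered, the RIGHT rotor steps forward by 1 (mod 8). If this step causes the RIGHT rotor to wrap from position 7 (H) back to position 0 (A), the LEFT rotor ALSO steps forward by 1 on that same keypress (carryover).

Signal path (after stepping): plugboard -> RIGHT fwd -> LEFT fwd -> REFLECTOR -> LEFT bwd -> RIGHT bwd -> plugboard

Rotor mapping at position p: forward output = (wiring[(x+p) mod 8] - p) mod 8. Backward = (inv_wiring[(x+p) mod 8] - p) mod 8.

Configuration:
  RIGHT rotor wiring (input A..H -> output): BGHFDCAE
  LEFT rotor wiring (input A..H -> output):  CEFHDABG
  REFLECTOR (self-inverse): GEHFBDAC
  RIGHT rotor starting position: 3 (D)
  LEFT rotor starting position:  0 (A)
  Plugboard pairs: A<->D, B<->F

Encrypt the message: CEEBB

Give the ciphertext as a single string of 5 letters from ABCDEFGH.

Char 1 ('C'): step: R->4, L=0; C->plug->C->R->E->L->D->refl->F->L'->C->R'->F->plug->B
Char 2 ('E'): step: R->5, L=0; E->plug->E->R->B->L->E->refl->B->L'->G->R'->H->plug->H
Char 3 ('E'): step: R->6, L=0; E->plug->E->R->B->L->E->refl->B->L'->G->R'->B->plug->F
Char 4 ('B'): step: R->7, L=0; B->plug->F->R->E->L->D->refl->F->L'->C->R'->B->plug->F
Char 5 ('B'): step: R->0, L->1 (L advanced); B->plug->F->R->C->L->G->refl->A->L'->F->R'->D->plug->A

Answer: BHFFA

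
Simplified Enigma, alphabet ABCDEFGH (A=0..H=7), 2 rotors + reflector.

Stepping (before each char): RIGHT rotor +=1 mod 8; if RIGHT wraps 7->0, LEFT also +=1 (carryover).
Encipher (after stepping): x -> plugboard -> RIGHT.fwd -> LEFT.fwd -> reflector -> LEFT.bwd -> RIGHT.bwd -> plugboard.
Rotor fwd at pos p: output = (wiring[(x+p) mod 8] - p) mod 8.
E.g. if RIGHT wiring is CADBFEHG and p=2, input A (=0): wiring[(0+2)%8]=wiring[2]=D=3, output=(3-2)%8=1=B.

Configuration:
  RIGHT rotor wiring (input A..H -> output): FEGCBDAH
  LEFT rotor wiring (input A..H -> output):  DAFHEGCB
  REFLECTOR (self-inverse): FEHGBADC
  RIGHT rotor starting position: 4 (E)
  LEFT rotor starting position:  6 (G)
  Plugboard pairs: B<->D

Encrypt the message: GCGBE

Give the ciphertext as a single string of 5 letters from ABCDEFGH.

Char 1 ('G'): step: R->5, L=6; G->plug->G->R->F->L->B->refl->E->L'->A->R'->D->plug->B
Char 2 ('C'): step: R->6, L=6; C->plug->C->R->H->L->A->refl->F->L'->C->R'->A->plug->A
Char 3 ('G'): step: R->7, L=6; G->plug->G->R->E->L->H->refl->C->L'->D->R'->E->plug->E
Char 4 ('B'): step: R->0, L->7 (L advanced); B->plug->D->R->C->L->B->refl->E->L'->B->R'->E->plug->E
Char 5 ('E'): step: R->1, L=7; E->plug->E->R->C->L->B->refl->E->L'->B->R'->C->plug->C

Answer: BAEEC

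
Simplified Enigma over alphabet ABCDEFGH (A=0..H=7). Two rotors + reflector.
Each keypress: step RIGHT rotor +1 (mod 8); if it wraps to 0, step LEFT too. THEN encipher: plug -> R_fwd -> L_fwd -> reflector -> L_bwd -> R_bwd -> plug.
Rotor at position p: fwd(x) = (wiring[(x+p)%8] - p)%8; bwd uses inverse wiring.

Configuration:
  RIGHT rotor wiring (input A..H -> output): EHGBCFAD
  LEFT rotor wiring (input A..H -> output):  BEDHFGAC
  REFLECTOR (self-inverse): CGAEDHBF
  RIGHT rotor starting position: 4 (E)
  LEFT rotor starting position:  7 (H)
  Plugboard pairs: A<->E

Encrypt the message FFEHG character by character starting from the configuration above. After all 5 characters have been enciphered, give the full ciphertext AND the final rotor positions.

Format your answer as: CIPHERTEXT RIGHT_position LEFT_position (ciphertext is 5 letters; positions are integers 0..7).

Char 1 ('F'): step: R->5, L=7; F->plug->F->R->B->L->C->refl->A->L'->E->R'->G->plug->G
Char 2 ('F'): step: R->6, L=7; F->plug->F->R->D->L->E->refl->D->L'->A->R'->E->plug->A
Char 3 ('E'): step: R->7, L=7; E->plug->A->R->E->L->A->refl->C->L'->B->R'->H->plug->H
Char 4 ('H'): step: R->0, L->0 (L advanced); H->plug->H->R->D->L->H->refl->F->L'->E->R'->A->plug->E
Char 5 ('G'): step: R->1, L=0; G->plug->G->R->C->L->D->refl->E->L'->B->R'->D->plug->D
Final: ciphertext=GAHED, RIGHT=1, LEFT=0

Answer: GAHED 1 0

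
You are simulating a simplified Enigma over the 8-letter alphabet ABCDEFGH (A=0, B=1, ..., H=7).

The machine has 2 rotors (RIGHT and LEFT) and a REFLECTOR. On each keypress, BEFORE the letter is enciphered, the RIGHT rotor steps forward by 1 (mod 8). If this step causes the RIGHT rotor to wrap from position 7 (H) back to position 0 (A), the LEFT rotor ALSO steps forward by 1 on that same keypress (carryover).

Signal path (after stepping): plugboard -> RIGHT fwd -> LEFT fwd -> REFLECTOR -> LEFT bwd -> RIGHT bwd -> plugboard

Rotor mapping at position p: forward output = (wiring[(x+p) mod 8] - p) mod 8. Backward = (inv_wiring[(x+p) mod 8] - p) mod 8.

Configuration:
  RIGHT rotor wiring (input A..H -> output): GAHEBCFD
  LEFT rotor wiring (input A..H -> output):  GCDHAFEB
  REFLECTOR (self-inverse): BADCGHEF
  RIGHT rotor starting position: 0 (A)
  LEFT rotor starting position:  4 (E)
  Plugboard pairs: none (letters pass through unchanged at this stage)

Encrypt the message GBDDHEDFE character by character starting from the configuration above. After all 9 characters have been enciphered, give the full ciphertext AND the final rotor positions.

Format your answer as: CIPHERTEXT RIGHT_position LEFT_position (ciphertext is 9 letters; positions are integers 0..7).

Char 1 ('G'): step: R->1, L=4; G->plug->G->R->C->L->A->refl->B->L'->B->R'->E->plug->E
Char 2 ('B'): step: R->2, L=4; B->plug->B->R->C->L->A->refl->B->L'->B->R'->F->plug->F
Char 3 ('D'): step: R->3, L=4; D->plug->D->R->C->L->A->refl->B->L'->B->R'->A->plug->A
Char 4 ('D'): step: R->4, L=4; D->plug->D->R->H->L->D->refl->C->L'->E->R'->F->plug->F
Char 5 ('H'): step: R->5, L=4; H->plug->H->R->E->L->C->refl->D->L'->H->R'->G->plug->G
Char 6 ('E'): step: R->6, L=4; E->plug->E->R->B->L->B->refl->A->L'->C->R'->D->plug->D
Char 7 ('D'): step: R->7, L=4; D->plug->D->R->A->L->E->refl->G->L'->F->R'->E->plug->E
Char 8 ('F'): step: R->0, L->5 (L advanced); F->plug->F->R->C->L->E->refl->G->L'->F->R'->G->plug->G
Char 9 ('E'): step: R->1, L=5; E->plug->E->R->B->L->H->refl->F->L'->E->R'->F->plug->F
Final: ciphertext=EFAFGDEGF, RIGHT=1, LEFT=5

Answer: EFAFGDEGF 1 5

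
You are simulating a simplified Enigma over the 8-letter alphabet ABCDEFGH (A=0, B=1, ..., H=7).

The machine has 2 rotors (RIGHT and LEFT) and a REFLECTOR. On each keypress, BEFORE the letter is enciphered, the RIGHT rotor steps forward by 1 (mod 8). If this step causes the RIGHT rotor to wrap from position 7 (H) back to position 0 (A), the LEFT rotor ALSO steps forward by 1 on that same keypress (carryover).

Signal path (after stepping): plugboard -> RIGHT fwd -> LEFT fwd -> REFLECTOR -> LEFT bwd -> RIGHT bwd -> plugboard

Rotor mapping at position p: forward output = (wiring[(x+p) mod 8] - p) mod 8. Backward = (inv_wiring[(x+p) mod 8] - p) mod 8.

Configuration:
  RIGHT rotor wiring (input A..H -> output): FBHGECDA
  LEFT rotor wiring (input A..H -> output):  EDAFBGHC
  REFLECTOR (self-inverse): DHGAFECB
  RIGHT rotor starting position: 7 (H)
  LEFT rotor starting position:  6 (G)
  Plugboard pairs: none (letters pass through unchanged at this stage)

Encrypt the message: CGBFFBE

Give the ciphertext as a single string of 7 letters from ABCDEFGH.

Answer: HAABDCB

Derivation:
Char 1 ('C'): step: R->0, L->7 (L advanced); C->plug->C->R->H->L->A->refl->D->L'->A->R'->H->plug->H
Char 2 ('G'): step: R->1, L=7; G->plug->G->R->H->L->A->refl->D->L'->A->R'->A->plug->A
Char 3 ('B'): step: R->2, L=7; B->plug->B->R->E->L->G->refl->C->L'->F->R'->A->plug->A
Char 4 ('F'): step: R->3, L=7; F->plug->F->R->C->L->E->refl->F->L'->B->R'->B->plug->B
Char 5 ('F'): step: R->4, L=7; F->plug->F->R->F->L->C->refl->G->L'->E->R'->D->plug->D
Char 6 ('B'): step: R->5, L=7; B->plug->B->R->G->L->H->refl->B->L'->D->R'->C->plug->C
Char 7 ('E'): step: R->6, L=7; E->plug->E->R->B->L->F->refl->E->L'->C->R'->B->plug->B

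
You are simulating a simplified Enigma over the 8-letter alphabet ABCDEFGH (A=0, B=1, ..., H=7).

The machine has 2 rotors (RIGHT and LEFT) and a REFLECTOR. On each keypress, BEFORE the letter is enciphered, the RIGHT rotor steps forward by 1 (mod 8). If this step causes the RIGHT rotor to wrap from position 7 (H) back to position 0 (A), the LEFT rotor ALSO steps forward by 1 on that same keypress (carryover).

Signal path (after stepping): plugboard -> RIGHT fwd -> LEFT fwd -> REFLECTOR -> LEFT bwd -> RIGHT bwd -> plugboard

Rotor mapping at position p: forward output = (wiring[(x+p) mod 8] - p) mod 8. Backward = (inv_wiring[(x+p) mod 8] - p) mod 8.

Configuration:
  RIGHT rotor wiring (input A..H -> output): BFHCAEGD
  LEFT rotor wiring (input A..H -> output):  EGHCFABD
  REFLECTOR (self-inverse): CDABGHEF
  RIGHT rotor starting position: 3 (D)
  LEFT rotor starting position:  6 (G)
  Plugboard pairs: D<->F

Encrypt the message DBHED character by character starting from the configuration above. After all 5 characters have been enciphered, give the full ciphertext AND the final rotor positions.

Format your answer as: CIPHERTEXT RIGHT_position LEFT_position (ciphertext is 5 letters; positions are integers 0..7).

Char 1 ('D'): step: R->4, L=6; D->plug->F->R->B->L->F->refl->H->L'->G->R'->H->plug->H
Char 2 ('B'): step: R->5, L=6; B->plug->B->R->B->L->F->refl->H->L'->G->R'->C->plug->C
Char 3 ('H'): step: R->6, L=6; H->plug->H->R->G->L->H->refl->F->L'->B->R'->E->plug->E
Char 4 ('E'): step: R->7, L=6; E->plug->E->R->D->L->A->refl->C->L'->H->R'->H->plug->H
Char 5 ('D'): step: R->0, L->7 (L advanced); D->plug->F->R->E->L->D->refl->B->L'->G->R'->G->plug->G
Final: ciphertext=HCEHG, RIGHT=0, LEFT=7

Answer: HCEHG 0 7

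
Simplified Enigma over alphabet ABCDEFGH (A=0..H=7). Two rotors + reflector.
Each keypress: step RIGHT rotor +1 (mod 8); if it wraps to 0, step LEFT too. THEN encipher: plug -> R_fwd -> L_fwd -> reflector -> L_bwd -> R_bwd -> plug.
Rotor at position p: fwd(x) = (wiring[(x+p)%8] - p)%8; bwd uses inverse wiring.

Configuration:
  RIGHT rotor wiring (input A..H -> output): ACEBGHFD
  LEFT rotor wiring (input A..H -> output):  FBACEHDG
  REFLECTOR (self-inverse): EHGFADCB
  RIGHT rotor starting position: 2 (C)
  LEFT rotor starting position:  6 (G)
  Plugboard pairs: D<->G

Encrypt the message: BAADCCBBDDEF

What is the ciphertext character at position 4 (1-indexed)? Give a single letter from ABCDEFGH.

Char 1 ('B'): step: R->3, L=6; B->plug->B->R->D->L->D->refl->F->L'->A->R'->E->plug->E
Char 2 ('A'): step: R->4, L=6; A->plug->A->R->C->L->H->refl->B->L'->H->R'->D->plug->G
Char 3 ('A'): step: R->5, L=6; A->plug->A->R->C->L->H->refl->B->L'->H->R'->F->plug->F
Char 4 ('D'): step: R->6, L=6; D->plug->G->R->A->L->F->refl->D->L'->D->R'->F->plug->F

F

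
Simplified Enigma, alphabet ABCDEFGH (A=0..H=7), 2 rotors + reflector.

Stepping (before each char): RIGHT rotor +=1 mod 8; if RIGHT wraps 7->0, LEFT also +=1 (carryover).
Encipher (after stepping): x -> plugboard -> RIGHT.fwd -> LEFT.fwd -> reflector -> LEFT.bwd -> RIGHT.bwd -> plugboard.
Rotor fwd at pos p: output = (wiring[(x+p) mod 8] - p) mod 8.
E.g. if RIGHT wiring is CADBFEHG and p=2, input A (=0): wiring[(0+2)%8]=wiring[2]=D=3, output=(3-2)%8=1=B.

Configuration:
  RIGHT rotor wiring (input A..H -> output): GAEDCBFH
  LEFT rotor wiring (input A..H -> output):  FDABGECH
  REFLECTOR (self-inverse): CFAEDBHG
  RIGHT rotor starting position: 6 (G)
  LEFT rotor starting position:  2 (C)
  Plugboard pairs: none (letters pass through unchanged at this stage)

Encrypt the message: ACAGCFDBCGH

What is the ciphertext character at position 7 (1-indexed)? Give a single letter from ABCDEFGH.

Char 1 ('A'): step: R->7, L=2; A->plug->A->R->A->L->G->refl->H->L'->B->R'->C->plug->C
Char 2 ('C'): step: R->0, L->3 (L advanced); C->plug->C->R->E->L->E->refl->D->L'->B->R'->F->plug->F
Char 3 ('A'): step: R->1, L=3; A->plug->A->R->H->L->F->refl->B->L'->C->R'->C->plug->C
Char 4 ('G'): step: R->2, L=3; G->plug->G->R->E->L->E->refl->D->L'->B->R'->B->plug->B
Char 5 ('C'): step: R->3, L=3; C->plug->C->R->G->L->A->refl->C->L'->F->R'->G->plug->G
Char 6 ('F'): step: R->4, L=3; F->plug->F->R->E->L->E->refl->D->L'->B->R'->C->plug->C
Char 7 ('D'): step: R->5, L=3; D->plug->D->R->B->L->D->refl->E->L'->E->R'->A->plug->A

A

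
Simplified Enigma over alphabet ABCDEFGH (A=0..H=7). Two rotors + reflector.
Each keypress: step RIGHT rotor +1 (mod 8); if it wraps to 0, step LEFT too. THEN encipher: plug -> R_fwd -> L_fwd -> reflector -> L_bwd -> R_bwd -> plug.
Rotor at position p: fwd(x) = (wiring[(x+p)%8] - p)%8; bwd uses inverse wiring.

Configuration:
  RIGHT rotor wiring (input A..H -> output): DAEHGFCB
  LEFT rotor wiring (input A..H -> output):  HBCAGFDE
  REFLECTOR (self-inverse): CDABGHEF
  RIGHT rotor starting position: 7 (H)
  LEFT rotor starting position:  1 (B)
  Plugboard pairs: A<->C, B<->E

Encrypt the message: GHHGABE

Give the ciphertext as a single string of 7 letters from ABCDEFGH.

Answer: HFFFBAC

Derivation:
Char 1 ('G'): step: R->0, L->2 (L advanced); G->plug->G->R->C->L->E->refl->G->L'->B->R'->H->plug->H
Char 2 ('H'): step: R->1, L=2; H->plug->H->R->C->L->E->refl->G->L'->B->R'->F->plug->F
Char 3 ('H'): step: R->2, L=2; H->plug->H->R->G->L->F->refl->H->L'->H->R'->F->plug->F
Char 4 ('G'): step: R->3, L=2; G->plug->G->R->F->L->C->refl->A->L'->A->R'->F->plug->F
Char 5 ('A'): step: R->4, L=2; A->plug->C->R->G->L->F->refl->H->L'->H->R'->E->plug->B
Char 6 ('B'): step: R->5, L=2; B->plug->E->R->D->L->D->refl->B->L'->E->R'->C->plug->A
Char 7 ('E'): step: R->6, L=2; E->plug->B->R->D->L->D->refl->B->L'->E->R'->A->plug->C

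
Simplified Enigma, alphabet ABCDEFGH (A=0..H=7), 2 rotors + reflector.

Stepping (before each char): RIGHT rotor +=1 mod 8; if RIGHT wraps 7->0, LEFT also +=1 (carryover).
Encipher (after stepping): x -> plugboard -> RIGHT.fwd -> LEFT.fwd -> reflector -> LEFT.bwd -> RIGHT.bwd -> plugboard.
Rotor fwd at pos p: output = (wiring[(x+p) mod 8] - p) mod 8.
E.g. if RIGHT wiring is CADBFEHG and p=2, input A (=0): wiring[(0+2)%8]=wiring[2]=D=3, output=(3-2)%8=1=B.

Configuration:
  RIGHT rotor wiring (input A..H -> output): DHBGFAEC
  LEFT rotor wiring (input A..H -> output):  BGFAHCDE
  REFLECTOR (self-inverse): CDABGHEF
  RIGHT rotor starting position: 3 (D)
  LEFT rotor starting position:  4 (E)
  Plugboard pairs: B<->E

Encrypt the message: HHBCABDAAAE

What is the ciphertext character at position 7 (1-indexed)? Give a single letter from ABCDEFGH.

Char 1 ('H'): step: R->4, L=4; H->plug->H->R->C->L->H->refl->F->L'->E->R'->B->plug->E
Char 2 ('H'): step: R->5, L=4; H->plug->H->R->A->L->D->refl->B->L'->G->R'->D->plug->D
Char 3 ('B'): step: R->6, L=4; B->plug->E->R->D->L->A->refl->C->L'->F->R'->C->plug->C
Char 4 ('C'): step: R->7, L=4; C->plug->C->R->A->L->D->refl->B->L'->G->R'->F->plug->F
Char 5 ('A'): step: R->0, L->5 (L advanced); A->plug->A->R->D->L->E->refl->G->L'->B->R'->C->plug->C
Char 6 ('B'): step: R->1, L=5; B->plug->E->R->H->L->C->refl->A->L'->F->R'->C->plug->C
Char 7 ('D'): step: R->2, L=5; D->plug->D->R->G->L->D->refl->B->L'->E->R'->B->plug->E

E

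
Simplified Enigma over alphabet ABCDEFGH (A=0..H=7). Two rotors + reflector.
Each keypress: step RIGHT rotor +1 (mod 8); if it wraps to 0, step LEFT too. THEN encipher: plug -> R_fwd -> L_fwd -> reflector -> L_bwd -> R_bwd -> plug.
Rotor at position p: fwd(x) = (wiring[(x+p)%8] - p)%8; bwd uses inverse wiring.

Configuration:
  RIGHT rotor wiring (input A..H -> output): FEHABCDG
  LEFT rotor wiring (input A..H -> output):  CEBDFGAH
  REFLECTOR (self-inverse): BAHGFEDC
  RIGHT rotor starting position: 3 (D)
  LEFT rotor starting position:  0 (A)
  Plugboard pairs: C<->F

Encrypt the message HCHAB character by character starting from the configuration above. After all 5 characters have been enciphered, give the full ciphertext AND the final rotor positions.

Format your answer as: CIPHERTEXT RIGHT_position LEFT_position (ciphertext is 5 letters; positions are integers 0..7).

Char 1 ('H'): step: R->4, L=0; H->plug->H->R->E->L->F->refl->E->L'->B->R'->E->plug->E
Char 2 ('C'): step: R->5, L=0; C->plug->F->R->C->L->B->refl->A->L'->G->R'->B->plug->B
Char 3 ('H'): step: R->6, L=0; H->plug->H->R->E->L->F->refl->E->L'->B->R'->E->plug->E
Char 4 ('A'): step: R->7, L=0; A->plug->A->R->H->L->H->refl->C->L'->A->R'->D->plug->D
Char 5 ('B'): step: R->0, L->1 (L advanced); B->plug->B->R->E->L->F->refl->E->L'->D->R'->G->plug->G
Final: ciphertext=EBEDG, RIGHT=0, LEFT=1

Answer: EBEDG 0 1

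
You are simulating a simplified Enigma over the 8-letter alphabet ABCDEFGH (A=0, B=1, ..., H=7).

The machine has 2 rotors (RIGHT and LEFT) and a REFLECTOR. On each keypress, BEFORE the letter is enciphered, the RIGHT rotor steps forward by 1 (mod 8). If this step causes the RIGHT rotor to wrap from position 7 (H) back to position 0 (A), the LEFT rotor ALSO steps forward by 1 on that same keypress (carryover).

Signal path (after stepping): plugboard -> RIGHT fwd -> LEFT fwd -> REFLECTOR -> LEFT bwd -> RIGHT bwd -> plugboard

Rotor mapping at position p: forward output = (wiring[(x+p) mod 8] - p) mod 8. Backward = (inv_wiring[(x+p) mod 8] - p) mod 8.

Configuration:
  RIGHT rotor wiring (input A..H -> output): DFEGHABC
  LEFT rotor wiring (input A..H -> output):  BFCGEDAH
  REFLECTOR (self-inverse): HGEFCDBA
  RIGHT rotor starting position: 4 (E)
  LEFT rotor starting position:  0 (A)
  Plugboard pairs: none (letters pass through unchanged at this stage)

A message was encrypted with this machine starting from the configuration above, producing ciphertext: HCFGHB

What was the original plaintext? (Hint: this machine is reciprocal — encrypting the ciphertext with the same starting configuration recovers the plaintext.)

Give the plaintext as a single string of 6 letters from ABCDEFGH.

Char 1 ('H'): step: R->5, L=0; H->plug->H->R->C->L->C->refl->E->L'->E->R'->B->plug->B
Char 2 ('C'): step: R->6, L=0; C->plug->C->R->F->L->D->refl->F->L'->B->R'->G->plug->G
Char 3 ('F'): step: R->7, L=0; F->plug->F->R->A->L->B->refl->G->L'->D->R'->A->plug->A
Char 4 ('G'): step: R->0, L->1 (L advanced); G->plug->G->R->B->L->B->refl->G->L'->G->R'->D->plug->D
Char 5 ('H'): step: R->1, L=1; H->plug->H->R->C->L->F->refl->D->L'->D->R'->B->plug->B
Char 6 ('B'): step: R->2, L=1; B->plug->B->R->E->L->C->refl->E->L'->A->R'->F->plug->F

Answer: BGADBF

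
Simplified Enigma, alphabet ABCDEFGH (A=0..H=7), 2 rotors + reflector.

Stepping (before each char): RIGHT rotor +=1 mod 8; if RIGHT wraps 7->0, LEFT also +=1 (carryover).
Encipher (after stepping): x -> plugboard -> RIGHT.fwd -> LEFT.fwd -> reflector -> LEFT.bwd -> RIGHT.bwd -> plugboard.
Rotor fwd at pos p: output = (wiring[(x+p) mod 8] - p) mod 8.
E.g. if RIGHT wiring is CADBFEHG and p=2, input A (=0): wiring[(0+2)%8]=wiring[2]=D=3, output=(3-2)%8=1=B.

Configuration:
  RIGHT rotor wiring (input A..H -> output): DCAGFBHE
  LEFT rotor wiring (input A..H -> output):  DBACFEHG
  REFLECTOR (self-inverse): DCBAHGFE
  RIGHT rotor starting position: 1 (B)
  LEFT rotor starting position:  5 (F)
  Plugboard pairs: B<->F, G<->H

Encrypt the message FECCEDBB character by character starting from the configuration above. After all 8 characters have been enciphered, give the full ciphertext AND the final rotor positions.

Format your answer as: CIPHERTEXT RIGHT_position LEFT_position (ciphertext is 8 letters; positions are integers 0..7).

Answer: GFBEAHAC 1 6

Derivation:
Char 1 ('F'): step: R->2, L=5; F->plug->B->R->E->L->E->refl->H->L'->A->R'->H->plug->G
Char 2 ('E'): step: R->3, L=5; E->plug->E->R->B->L->C->refl->B->L'->C->R'->B->plug->F
Char 3 ('C'): step: R->4, L=5; C->plug->C->R->D->L->G->refl->F->L'->G->R'->F->plug->B
Char 4 ('C'): step: R->5, L=5; C->plug->C->R->H->L->A->refl->D->L'->F->R'->E->plug->E
Char 5 ('E'): step: R->6, L=5; E->plug->E->R->C->L->B->refl->C->L'->B->R'->A->plug->A
Char 6 ('D'): step: R->7, L=5; D->plug->D->R->B->L->C->refl->B->L'->C->R'->G->plug->H
Char 7 ('B'): step: R->0, L->6 (L advanced); B->plug->F->R->B->L->A->refl->D->L'->D->R'->A->plug->A
Char 8 ('B'): step: R->1, L=6; B->plug->F->R->G->L->H->refl->E->L'->F->R'->C->plug->C
Final: ciphertext=GFBEAHAC, RIGHT=1, LEFT=6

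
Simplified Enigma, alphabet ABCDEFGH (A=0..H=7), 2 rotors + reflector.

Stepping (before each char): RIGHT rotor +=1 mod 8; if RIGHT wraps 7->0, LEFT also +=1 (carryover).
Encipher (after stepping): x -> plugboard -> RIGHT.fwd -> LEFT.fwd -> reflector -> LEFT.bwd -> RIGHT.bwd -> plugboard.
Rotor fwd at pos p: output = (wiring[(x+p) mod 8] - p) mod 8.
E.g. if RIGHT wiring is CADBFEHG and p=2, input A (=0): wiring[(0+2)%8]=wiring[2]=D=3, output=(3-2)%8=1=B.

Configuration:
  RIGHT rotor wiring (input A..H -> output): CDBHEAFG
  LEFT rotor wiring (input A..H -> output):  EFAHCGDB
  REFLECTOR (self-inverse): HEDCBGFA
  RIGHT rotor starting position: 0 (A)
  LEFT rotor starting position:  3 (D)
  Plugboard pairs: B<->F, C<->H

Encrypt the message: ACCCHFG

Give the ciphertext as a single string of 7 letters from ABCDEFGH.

Answer: HEDHADF

Derivation:
Char 1 ('A'): step: R->1, L=3; A->plug->A->R->C->L->D->refl->C->L'->G->R'->C->plug->H
Char 2 ('C'): step: R->2, L=3; C->plug->H->R->B->L->H->refl->A->L'->D->R'->E->plug->E
Char 3 ('C'): step: R->3, L=3; C->plug->H->R->G->L->C->refl->D->L'->C->R'->D->plug->D
Char 4 ('C'): step: R->4, L=3; C->plug->H->R->D->L->A->refl->H->L'->B->R'->C->plug->H
Char 5 ('H'): step: R->5, L=3; H->plug->C->R->B->L->H->refl->A->L'->D->R'->A->plug->A
Char 6 ('F'): step: R->6, L=3; F->plug->B->R->A->L->E->refl->B->L'->F->R'->D->plug->D
Char 7 ('G'): step: R->7, L=3; G->plug->G->R->B->L->H->refl->A->L'->D->R'->B->plug->F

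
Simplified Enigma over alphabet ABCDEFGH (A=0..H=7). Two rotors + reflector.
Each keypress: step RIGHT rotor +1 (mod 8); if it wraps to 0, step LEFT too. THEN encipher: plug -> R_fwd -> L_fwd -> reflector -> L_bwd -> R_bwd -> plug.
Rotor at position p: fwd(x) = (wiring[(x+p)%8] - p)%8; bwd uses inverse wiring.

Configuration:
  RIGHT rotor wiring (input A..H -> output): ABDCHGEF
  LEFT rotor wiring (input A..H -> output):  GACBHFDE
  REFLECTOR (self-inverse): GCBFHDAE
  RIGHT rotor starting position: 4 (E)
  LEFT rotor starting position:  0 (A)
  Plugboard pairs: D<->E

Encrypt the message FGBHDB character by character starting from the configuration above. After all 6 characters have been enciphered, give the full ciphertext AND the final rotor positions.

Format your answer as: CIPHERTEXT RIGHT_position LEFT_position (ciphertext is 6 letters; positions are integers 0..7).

Char 1 ('F'): step: R->5, L=0; F->plug->F->R->G->L->D->refl->F->L'->F->R'->G->plug->G
Char 2 ('G'): step: R->6, L=0; G->plug->G->R->B->L->A->refl->G->L'->A->R'->H->plug->H
Char 3 ('B'): step: R->7, L=0; B->plug->B->R->B->L->A->refl->G->L'->A->R'->F->plug->F
Char 4 ('H'): step: R->0, L->1 (L advanced); H->plug->H->R->F->L->C->refl->B->L'->B->R'->B->plug->B
Char 5 ('D'): step: R->1, L=1; D->plug->E->R->F->L->C->refl->B->L'->B->R'->C->plug->C
Char 6 ('B'): step: R->2, L=1; B->plug->B->R->A->L->H->refl->E->L'->E->R'->D->plug->E
Final: ciphertext=GHFBCE, RIGHT=2, LEFT=1

Answer: GHFBCE 2 1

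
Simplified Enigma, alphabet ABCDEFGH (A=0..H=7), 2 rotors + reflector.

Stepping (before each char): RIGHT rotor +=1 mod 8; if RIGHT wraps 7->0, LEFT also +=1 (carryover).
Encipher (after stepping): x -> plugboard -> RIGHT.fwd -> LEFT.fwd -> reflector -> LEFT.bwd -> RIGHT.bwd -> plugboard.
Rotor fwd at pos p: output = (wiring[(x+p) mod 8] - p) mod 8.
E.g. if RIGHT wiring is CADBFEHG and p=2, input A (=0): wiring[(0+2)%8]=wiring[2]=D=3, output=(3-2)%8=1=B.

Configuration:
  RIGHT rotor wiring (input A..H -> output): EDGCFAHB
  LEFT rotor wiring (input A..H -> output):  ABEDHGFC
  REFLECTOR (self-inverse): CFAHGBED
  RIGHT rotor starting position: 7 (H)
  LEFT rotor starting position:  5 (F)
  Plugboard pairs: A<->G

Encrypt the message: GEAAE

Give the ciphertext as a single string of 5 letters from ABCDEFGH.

Char 1 ('G'): step: R->0, L->6 (L advanced); G->plug->A->R->E->L->G->refl->E->L'->B->R'->H->plug->H
Char 2 ('E'): step: R->1, L=6; E->plug->E->R->H->L->A->refl->C->L'->C->R'->A->plug->G
Char 3 ('A'): step: R->2, L=6; A->plug->G->R->C->L->C->refl->A->L'->H->R'->F->plug->F
Char 4 ('A'): step: R->3, L=6; A->plug->G->R->A->L->H->refl->D->L'->D->R'->H->plug->H
Char 5 ('E'): step: R->4, L=6; E->plug->E->R->A->L->H->refl->D->L'->D->R'->C->plug->C

Answer: HGFHC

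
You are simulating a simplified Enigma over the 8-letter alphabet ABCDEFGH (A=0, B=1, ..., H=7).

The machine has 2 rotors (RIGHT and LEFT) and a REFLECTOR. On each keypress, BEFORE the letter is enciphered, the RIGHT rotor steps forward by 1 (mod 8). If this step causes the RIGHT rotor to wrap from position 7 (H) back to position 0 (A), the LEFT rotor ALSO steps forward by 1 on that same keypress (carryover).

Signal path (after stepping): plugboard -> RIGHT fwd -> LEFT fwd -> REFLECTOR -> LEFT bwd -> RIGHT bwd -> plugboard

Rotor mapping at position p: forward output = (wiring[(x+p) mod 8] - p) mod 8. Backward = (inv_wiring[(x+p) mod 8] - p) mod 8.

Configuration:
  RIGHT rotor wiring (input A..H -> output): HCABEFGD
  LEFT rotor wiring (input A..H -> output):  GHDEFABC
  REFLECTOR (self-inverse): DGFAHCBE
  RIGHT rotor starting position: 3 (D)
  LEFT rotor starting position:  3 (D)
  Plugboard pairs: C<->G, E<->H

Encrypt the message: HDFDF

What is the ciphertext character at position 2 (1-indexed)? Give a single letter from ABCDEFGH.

Char 1 ('H'): step: R->4, L=3; H->plug->E->R->D->L->G->refl->B->L'->A->R'->A->plug->A
Char 2 ('D'): step: R->5, L=3; D->plug->D->R->C->L->F->refl->C->L'->B->R'->B->plug->B

B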